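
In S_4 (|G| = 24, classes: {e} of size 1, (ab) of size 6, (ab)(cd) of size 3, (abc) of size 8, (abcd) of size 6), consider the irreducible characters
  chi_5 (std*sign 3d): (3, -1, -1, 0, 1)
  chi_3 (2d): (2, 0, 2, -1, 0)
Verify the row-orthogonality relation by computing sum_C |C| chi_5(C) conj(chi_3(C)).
Sum = 0; so <chi_5, chi_3> = 0 (distinct irreducibles are orthogonal).

Proof sketch: Compute term by term over conjugacy classes (|C| * chi_5(C) * conj(chi_3(C))):
  1*(3)*conj(2) + 6*(-1)*conj(0) + 3*(-1)*conj(2) + 8*(0)*conj(-1) + 6*(1)*conj(0)
  = (6) + (0) + (-6) + (0) + (0)
  = 0.
Dividing by |G| = 24 gives 0/24 = 0, matching the row-orthogonality relation <chi_5, chi_3> = [chi_5 = chi_3].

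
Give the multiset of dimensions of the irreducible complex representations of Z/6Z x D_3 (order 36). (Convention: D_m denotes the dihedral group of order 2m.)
Dimensions: 1, 1, 1, 1, 1, 1, 1, 1, 1, 1, 1, 1, 2, 2, 2, 2, 2, 2

Justification: There are 18 irreducibles (= number of conjugacy classes). Their dimensions d_i satisfy sum d_i^2 = |G| = 36: 1 + 1 + 1 + 1 + 1 + 1 + 1 + 1 + 1 + 1 + 1 + 1 + 4 + 4 + 4 + 4 + 4 + 4 = 36. (For the product with Z/6Z: each of the 6 1-dim characters of Z/6Z tensors with each irrep of D_3, giving 6 copies of each D_3-dimension.)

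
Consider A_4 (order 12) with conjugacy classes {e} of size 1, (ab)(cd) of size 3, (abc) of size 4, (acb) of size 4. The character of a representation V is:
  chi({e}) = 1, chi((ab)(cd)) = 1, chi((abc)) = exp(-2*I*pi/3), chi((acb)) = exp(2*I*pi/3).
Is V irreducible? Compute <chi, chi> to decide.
Irreducible: <chi, chi> = 1.

Details: <chi, chi> = (1/|G|) sum_C |C| * |chi(C)|^2 = (1/12)[1*|1|^2 + 3*|1|^2 + 4*|exp(-2*I*pi/3)|^2 + 4*|exp(2*I*pi/3)|^2]
  = (1/12)[(1) + (3) + (4) + (4)] = 12/12 = 1.
(Exp terms are combined using exp(i*s)*conj(exp(i*t)) = exp(i*(s-t)), and sums of them are collapsed using the identity that for every m > 1 the m distinct m-th roots of unity sum to 0, e.g. 1 + exp(2*I*pi/3) + exp(-2*I*pi/3) = 0.)
A character is irreducible iff <chi, chi> = 1, so this representation is irreducible.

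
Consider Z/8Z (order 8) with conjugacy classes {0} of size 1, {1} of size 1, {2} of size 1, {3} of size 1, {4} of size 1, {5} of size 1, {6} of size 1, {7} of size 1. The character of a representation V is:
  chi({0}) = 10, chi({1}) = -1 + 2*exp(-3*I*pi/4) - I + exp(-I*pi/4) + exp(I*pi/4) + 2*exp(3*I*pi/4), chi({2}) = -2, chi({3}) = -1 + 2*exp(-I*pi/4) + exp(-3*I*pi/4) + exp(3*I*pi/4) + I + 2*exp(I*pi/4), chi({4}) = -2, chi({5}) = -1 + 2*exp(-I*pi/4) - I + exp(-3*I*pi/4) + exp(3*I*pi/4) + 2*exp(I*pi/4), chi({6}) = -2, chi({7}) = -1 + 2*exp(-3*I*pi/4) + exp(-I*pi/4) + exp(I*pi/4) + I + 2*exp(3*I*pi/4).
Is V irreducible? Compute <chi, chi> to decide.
Not irreducible (reducible): <chi, chi> = 16 > 1.

<chi, chi> = (1/|G|) sum_C |C| * |chi(C)|^2 = (1/8)[1*|10|^2 + 1*|-1 + 2*exp(-3*I*pi/4) - I + exp(-I*pi/4) + exp(I*pi/4) + 2*exp(3*I*pi/4)|^2 + 1*|-2|^2 + 1*|-1 + 2*exp(-I*pi/4) + exp(-3*I*pi/4) + exp(3*I*pi/4) + I + 2*exp(I*pi/4)|^2 + 1*|-2|^2 + 1*|-1 + 2*exp(-I*pi/4) - I + exp(-3*I*pi/4) + exp(3*I*pi/4) + 2*exp(I*pi/4)|^2 + 1*|-2|^2 + 1*|-1 + 2*exp(-3*I*pi/4) + exp(-I*pi/4) + exp(I*pi/4) + I + 2*exp(3*I*pi/4)|^2]
  = (1/8)[(100) + (4 - 4*exp(3*I*pi/4) - 2*exp(I*pi/4) - 2*exp(-I*pi/4) - 4*exp(-3*I*pi/4)) + (4) + (4 - 4*exp(I*pi/4) - 2*exp(3*I*pi/4) - 2*exp(-3*I*pi/4) - 4*exp(-I*pi/4)) + (4) + (4 - 4*exp(I*pi/4) - 2*exp(3*I*pi/4) - 2*exp(-3*I*pi/4) - 4*exp(-I*pi/4)) + (4) + (4 - 4*exp(3*I*pi/4) - 2*exp(I*pi/4) - 2*exp(-I*pi/4) - 4*exp(-3*I*pi/4))] = 128/8 = 16.
(Exp terms are combined using exp(i*s)*conj(exp(i*t)) = exp(i*(s-t)), and sums of them are collapsed using the identity that for every m > 1 the m distinct m-th roots of unity sum to 0, e.g. 1 + exp(2*I*pi/3) + exp(-2*I*pi/3) = 0.)
A character is irreducible iff <chi, chi> = 1, so this representation is reducible.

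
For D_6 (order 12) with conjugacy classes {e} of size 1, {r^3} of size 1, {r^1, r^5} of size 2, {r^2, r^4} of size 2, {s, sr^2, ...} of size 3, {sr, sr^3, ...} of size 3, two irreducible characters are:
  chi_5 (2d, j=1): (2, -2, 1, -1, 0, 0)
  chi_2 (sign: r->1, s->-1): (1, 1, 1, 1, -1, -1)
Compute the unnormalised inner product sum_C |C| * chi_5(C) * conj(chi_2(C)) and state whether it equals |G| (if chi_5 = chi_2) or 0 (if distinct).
Sum = 0; so <chi_5, chi_2> = 0 (distinct irreducibles are orthogonal).

Argument: Compute term by term over conjugacy classes (|C| * chi_5(C) * conj(chi_2(C))):
  1*(2)*conj(1) + 1*(-2)*conj(1) + 2*(1)*conj(1) + 2*(-1)*conj(1) + 3*(0)*conj(-1) + 3*(0)*conj(-1)
  = (2) + (-2) + (2) + (-2) + (0) + (0)
  = 0.
Dividing by |G| = 12 gives 0/12 = 0, matching the row-orthogonality relation <chi_5, chi_2> = [chi_5 = chi_2].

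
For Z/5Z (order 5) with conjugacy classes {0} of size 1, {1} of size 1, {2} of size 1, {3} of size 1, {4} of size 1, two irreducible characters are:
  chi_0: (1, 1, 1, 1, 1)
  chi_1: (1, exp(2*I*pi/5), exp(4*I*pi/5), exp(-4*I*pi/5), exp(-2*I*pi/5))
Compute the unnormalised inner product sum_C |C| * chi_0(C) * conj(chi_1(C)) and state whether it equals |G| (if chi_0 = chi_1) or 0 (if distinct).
Sum = 0; so <chi_0, chi_1> = 0 (distinct irreducibles are orthogonal).

Derivation: Compute term by term over conjugacy classes (|C| * chi_0(C) * conj(chi_1(C))):
  1*(1)*conj(1) + 1*(1)*conj(exp(2*I*pi/5)) + 1*(1)*conj(exp(4*I*pi/5)) + 1*(1)*conj(exp(-4*I*pi/5)) + 1*(1)*conj(exp(-2*I*pi/5))
  = (1) + (exp(-2*I*pi/5)) + (exp(-4*I*pi/5)) + (exp(4*I*pi/5)) + (exp(2*I*pi/5))
  = 0.
(Exp terms are combined using exp(i*s)*conj(exp(i*t)) = exp(i*(s-t)), and sums of them are collapsed using the identity that for every m > 1 the m distinct m-th roots of unity sum to 0, e.g. 1 + exp(2*I*pi/3) + exp(-2*I*pi/3) = 0.)
Dividing by |G| = 5 gives 0/5 = 0, matching the row-orthogonality relation <chi_0, chi_1> = [chi_0 = chi_1].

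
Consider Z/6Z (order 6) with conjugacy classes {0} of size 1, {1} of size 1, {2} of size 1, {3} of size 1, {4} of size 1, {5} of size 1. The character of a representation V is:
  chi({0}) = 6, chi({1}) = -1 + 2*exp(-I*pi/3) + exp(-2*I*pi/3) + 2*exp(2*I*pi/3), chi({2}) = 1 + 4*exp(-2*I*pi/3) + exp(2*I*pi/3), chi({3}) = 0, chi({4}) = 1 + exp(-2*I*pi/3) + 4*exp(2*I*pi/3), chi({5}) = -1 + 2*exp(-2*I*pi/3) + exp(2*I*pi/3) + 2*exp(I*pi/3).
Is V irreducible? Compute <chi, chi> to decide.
Not irreducible (reducible): <chi, chi> = 10 > 1.

Reasoning: <chi, chi> = (1/|G|) sum_C |C| * |chi(C)|^2 = (1/6)[1*|6|^2 + 1*|-1 + 2*exp(-I*pi/3) + exp(-2*I*pi/3) + 2*exp(2*I*pi/3)|^2 + 1*|1 + 4*exp(-2*I*pi/3) + exp(2*I*pi/3)|^2 + 1*|0|^2 + 1*|1 + exp(-2*I*pi/3) + 4*exp(2*I*pi/3)|^2 + 1*|-1 + 2*exp(-2*I*pi/3) + exp(2*I*pi/3) + 2*exp(I*pi/3)|^2]
  = (1/6)[(36) + (3) + (9) + (0) + (9) + (3)] = 60/6 = 10.
(Exp terms are combined using exp(i*s)*conj(exp(i*t)) = exp(i*(s-t)), and sums of them are collapsed using the identity that for every m > 1 the m distinct m-th roots of unity sum to 0, e.g. 1 + exp(2*I*pi/3) + exp(-2*I*pi/3) = 0.)
A character is irreducible iff <chi, chi> = 1, so this representation is reducible.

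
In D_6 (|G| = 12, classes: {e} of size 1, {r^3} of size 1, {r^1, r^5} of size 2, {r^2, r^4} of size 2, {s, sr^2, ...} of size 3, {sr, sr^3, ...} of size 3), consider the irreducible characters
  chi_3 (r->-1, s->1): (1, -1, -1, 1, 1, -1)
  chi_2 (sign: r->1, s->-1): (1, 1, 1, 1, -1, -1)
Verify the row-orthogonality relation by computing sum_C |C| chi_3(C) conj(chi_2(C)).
Sum = 0; so <chi_3, chi_2> = 0 (distinct irreducibles are orthogonal).

Proof sketch: Compute term by term over conjugacy classes (|C| * chi_3(C) * conj(chi_2(C))):
  1*(1)*conj(1) + 1*(-1)*conj(1) + 2*(-1)*conj(1) + 2*(1)*conj(1) + 3*(1)*conj(-1) + 3*(-1)*conj(-1)
  = (1) + (-1) + (-2) + (2) + (-3) + (3)
  = 0.
Dividing by |G| = 12 gives 0/12 = 0, matching the row-orthogonality relation <chi_3, chi_2> = [chi_3 = chi_2].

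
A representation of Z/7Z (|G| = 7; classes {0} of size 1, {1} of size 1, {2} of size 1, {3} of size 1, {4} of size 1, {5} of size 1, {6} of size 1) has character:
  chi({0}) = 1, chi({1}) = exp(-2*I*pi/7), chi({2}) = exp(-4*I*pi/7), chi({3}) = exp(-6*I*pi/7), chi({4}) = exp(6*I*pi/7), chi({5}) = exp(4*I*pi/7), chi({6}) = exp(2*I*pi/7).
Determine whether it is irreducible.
Irreducible: <chi, chi> = 1.

Derivation: <chi, chi> = (1/|G|) sum_C |C| * |chi(C)|^2 = (1/7)[1*|1|^2 + 1*|exp(-2*I*pi/7)|^2 + 1*|exp(-4*I*pi/7)|^2 + 1*|exp(-6*I*pi/7)|^2 + 1*|exp(6*I*pi/7)|^2 + 1*|exp(4*I*pi/7)|^2 + 1*|exp(2*I*pi/7)|^2]
  = (1/7)[(1) + (1) + (1) + (1) + (1) + (1) + (1)] = 7/7 = 1.
(Exp terms are combined using exp(i*s)*conj(exp(i*t)) = exp(i*(s-t)), and sums of them are collapsed using the identity that for every m > 1 the m distinct m-th roots of unity sum to 0, e.g. 1 + exp(2*I*pi/3) + exp(-2*I*pi/3) = 0.)
A character is irreducible iff <chi, chi> = 1, so this representation is irreducible.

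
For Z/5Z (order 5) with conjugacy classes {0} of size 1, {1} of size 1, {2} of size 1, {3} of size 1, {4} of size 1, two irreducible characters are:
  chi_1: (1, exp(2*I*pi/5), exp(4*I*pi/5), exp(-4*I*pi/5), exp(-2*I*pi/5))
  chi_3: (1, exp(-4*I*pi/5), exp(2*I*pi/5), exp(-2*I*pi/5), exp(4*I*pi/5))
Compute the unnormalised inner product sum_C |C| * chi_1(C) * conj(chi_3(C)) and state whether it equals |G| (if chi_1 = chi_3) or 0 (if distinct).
Sum = 0; so <chi_1, chi_3> = 0 (distinct irreducibles are orthogonal).

Justification: Compute term by term over conjugacy classes (|C| * chi_1(C) * conj(chi_3(C))):
  1*(1)*conj(1) + 1*(exp(2*I*pi/5))*conj(exp(-4*I*pi/5)) + 1*(exp(4*I*pi/5))*conj(exp(2*I*pi/5)) + 1*(exp(-4*I*pi/5))*conj(exp(-2*I*pi/5)) + 1*(exp(-2*I*pi/5))*conj(exp(4*I*pi/5))
  = (1) + (exp(-4*I*pi/5)) + (exp(2*I*pi/5)) + (exp(-2*I*pi/5)) + (exp(4*I*pi/5))
  = 0.
(Exp terms are combined using exp(i*s)*conj(exp(i*t)) = exp(i*(s-t)), and sums of them are collapsed using the identity that for every m > 1 the m distinct m-th roots of unity sum to 0, e.g. 1 + exp(2*I*pi/3) + exp(-2*I*pi/3) = 0.)
Dividing by |G| = 5 gives 0/5 = 0, matching the row-orthogonality relation <chi_1, chi_3> = [chi_1 = chi_3].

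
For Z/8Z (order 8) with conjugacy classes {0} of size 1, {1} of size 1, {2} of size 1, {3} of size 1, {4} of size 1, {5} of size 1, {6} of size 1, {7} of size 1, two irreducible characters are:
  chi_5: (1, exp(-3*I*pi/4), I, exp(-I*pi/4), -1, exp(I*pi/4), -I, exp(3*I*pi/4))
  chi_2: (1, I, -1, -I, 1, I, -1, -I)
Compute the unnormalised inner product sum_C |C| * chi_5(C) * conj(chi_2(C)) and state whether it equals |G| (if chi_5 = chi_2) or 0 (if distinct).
Sum = 0; so <chi_5, chi_2> = 0 (distinct irreducibles are orthogonal).

Compute term by term over conjugacy classes (|C| * chi_5(C) * conj(chi_2(C))):
  1*(1)*conj(1) + 1*(exp(-3*I*pi/4))*conj(I) + 1*(I)*conj(-1) + 1*(exp(-I*pi/4))*conj(-I) + 1*(-1)*conj(1) + 1*(exp(I*pi/4))*conj(I) + 1*(-I)*conj(-1) + 1*(exp(3*I*pi/4))*conj(-I)
  = (1) + (-exp(-I*pi/4)) + (-I) + (exp(I*pi/4)) + (-1) + (-exp(3*I*pi/4)) + (I) + (exp(-3*I*pi/4))
  = 0.
(Exp terms are combined using exp(i*s)*conj(exp(i*t)) = exp(i*(s-t)), and sums of them are collapsed using the identity that for every m > 1 the m distinct m-th roots of unity sum to 0, e.g. 1 + exp(2*I*pi/3) + exp(-2*I*pi/3) = 0.)
Dividing by |G| = 8 gives 0/8 = 0, matching the row-orthogonality relation <chi_5, chi_2> = [chi_5 = chi_2].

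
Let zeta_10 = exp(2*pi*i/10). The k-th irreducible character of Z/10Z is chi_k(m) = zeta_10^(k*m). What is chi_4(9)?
chi_4(9) = zeta_10^36 = exp(-4*I*pi/5)

Solution. chi_4(9) = zeta_10^(4*9) = zeta_10^36. Since zeta_10^10 = 1, this equals zeta_10^6 = exp(2*pi*i*6/10) = exp(-4*I*pi/5).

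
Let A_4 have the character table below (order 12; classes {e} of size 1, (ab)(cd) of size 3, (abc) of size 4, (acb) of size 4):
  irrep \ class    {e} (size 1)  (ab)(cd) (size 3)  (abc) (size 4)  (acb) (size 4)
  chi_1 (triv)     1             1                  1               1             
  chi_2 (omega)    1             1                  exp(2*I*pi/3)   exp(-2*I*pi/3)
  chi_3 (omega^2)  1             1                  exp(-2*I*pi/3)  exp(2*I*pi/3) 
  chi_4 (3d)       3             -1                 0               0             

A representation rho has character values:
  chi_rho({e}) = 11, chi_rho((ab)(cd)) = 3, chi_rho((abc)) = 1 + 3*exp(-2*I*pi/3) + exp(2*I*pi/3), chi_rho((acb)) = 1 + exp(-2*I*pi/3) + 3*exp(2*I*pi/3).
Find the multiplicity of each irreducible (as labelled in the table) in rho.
Multiplicities: chi_1: 1, chi_2: 1, chi_3: 3, chi_4: 2.

Working: Use <chi_rho, chi> = (1/|G|) sum_C |C| * chi_rho(C) * conj(chi(C)) with |G| = 12 for each irreducible chi in the table:
  <chi_rho, chi_1> = (1/12)[1*(11)*conj(1) + 3*(3)*conj(1) + 4*(1 + 3*exp(-2*I*pi/3) + exp(2*I*pi/3))*conj(1) + 4*(1 + exp(-2*I*pi/3) + 3*exp(2*I*pi/3))*conj(1)]
      = (1/12)[(11) + (9) + (4 + 12*exp(-2*I*pi/3) + 4*exp(2*I*pi/3)) + (4 + 4*exp(-2*I*pi/3) + 12*exp(2*I*pi/3))] = 12/12 = 1
  <chi_rho, chi_2> = (1/12)[1*(11)*conj(1) + 3*(3)*conj(1) + 4*(1 + 3*exp(-2*I*pi/3) + exp(2*I*pi/3))*conj(exp(2*I*pi/3)) + 4*(1 + exp(-2*I*pi/3) + 3*exp(2*I*pi/3))*conj(exp(-2*I*pi/3))]
      = (1/12)[(11) + (9) + (4 + 4*exp(-2*I*pi/3) + 12*exp(2*I*pi/3)) + (4 + 12*exp(-2*I*pi/3) + 4*exp(2*I*pi/3))] = 12/12 = 1
  <chi_rho, chi_3> = (1/12)[1*(11)*conj(1) + 3*(3)*conj(1) + 4*(1 + 3*exp(-2*I*pi/3) + exp(2*I*pi/3))*conj(exp(-2*I*pi/3)) + 4*(1 + exp(-2*I*pi/3) + 3*exp(2*I*pi/3))*conj(exp(2*I*pi/3))]
      = (1/12)[(11) + (9) + (8) + (8)] = 36/12 = 3
  <chi_rho, chi_4> = (1/12)[1*(11)*conj(3) + 3*(3)*conj(-1) + 4*(1 + 3*exp(-2*I*pi/3) + exp(2*I*pi/3))*conj(0) + 4*(1 + exp(-2*I*pi/3) + 3*exp(2*I*pi/3))*conj(0)]
      = (1/12)[(33) + (-9) + (0) + (0)] = 24/12 = 2
(Exp terms are combined using exp(i*s)*conj(exp(i*t)) = exp(i*(s-t)), and sums of them are collapsed using the identity that for every m > 1 the m distinct m-th roots of unity sum to 0, e.g. 1 + exp(2*I*pi/3) + exp(-2*I*pi/3) = 0.)
Dimension check: dim(rho) = sum (mult * dim) = 1*1 + 1*1 + 3*1 + 2*3 = 11 = chi_rho(e) = 11.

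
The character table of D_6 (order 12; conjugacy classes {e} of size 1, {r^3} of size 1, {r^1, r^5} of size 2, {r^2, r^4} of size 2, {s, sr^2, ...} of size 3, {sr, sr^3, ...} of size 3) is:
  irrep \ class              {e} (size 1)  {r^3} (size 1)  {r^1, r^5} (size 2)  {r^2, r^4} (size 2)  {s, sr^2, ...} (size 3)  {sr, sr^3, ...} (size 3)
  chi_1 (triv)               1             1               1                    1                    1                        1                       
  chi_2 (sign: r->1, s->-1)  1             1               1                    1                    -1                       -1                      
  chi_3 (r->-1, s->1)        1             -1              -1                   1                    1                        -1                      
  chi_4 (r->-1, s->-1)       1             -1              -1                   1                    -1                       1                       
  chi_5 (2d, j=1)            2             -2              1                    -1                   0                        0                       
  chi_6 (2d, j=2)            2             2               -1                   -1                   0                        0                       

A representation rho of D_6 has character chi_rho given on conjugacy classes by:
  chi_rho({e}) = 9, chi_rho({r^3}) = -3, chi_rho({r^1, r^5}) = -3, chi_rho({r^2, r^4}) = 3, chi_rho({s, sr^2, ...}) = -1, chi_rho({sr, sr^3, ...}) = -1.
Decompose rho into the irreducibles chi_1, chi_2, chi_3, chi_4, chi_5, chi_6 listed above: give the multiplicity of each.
Multiplicities: chi_1: 0, chi_2: 1, chi_3: 2, chi_4: 2, chi_5: 1, chi_6: 1.

Derivation: Use <chi_rho, chi> = (1/|G|) sum_C |C| * chi_rho(C) * conj(chi(C)) with |G| = 12 for each irreducible chi in the table:
  <chi_rho, chi_1> = (1/12)[1*(9)*conj(1) + 1*(-3)*conj(1) + 2*(-3)*conj(1) + 2*(3)*conj(1) + 3*(-1)*conj(1) + 3*(-1)*conj(1)]
      = (1/12)[(9) + (-3) + (-6) + (6) + (-3) + (-3)] = 0/12 = 0
  <chi_rho, chi_2> = (1/12)[1*(9)*conj(1) + 1*(-3)*conj(1) + 2*(-3)*conj(1) + 2*(3)*conj(1) + 3*(-1)*conj(-1) + 3*(-1)*conj(-1)]
      = (1/12)[(9) + (-3) + (-6) + (6) + (3) + (3)] = 12/12 = 1
  <chi_rho, chi_3> = (1/12)[1*(9)*conj(1) + 1*(-3)*conj(-1) + 2*(-3)*conj(-1) + 2*(3)*conj(1) + 3*(-1)*conj(1) + 3*(-1)*conj(-1)]
      = (1/12)[(9) + (3) + (6) + (6) + (-3) + (3)] = 24/12 = 2
  <chi_rho, chi_4> = (1/12)[1*(9)*conj(1) + 1*(-3)*conj(-1) + 2*(-3)*conj(-1) + 2*(3)*conj(1) + 3*(-1)*conj(-1) + 3*(-1)*conj(1)]
      = (1/12)[(9) + (3) + (6) + (6) + (3) + (-3)] = 24/12 = 2
  <chi_rho, chi_5> = (1/12)[1*(9)*conj(2) + 1*(-3)*conj(-2) + 2*(-3)*conj(1) + 2*(3)*conj(-1) + 3*(-1)*conj(0) + 3*(-1)*conj(0)]
      = (1/12)[(18) + (6) + (-6) + (-6) + (0) + (0)] = 12/12 = 1
  <chi_rho, chi_6> = (1/12)[1*(9)*conj(2) + 1*(-3)*conj(2) + 2*(-3)*conj(-1) + 2*(3)*conj(-1) + 3*(-1)*conj(0) + 3*(-1)*conj(0)]
      = (1/12)[(18) + (-6) + (6) + (-6) + (0) + (0)] = 12/12 = 1
Dimension check: dim(rho) = sum (mult * dim) = 0*1 + 1*1 + 2*1 + 2*1 + 1*2 + 1*2 = 9 = chi_rho(e) = 9.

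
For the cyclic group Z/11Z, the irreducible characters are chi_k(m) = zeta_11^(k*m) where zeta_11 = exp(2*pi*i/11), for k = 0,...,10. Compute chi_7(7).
chi_7(7) = zeta_11^49 = exp(10*I*pi/11)

Details: chi_7(7) = zeta_11^(7*7) = zeta_11^49. Since zeta_11^11 = 1, this equals zeta_11^5 = exp(2*pi*i*5/11) = exp(10*I*pi/11).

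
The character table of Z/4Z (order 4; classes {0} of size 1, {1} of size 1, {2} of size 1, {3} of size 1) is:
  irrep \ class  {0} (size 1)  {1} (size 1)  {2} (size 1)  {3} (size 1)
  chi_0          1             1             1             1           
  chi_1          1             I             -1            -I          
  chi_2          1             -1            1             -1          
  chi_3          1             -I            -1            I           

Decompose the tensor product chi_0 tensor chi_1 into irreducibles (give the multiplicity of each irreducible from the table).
chi_0 tensor chi_1 = chi_1 (all other irreducibles have multiplicity 0).

Details: The character of a tensor product is the pointwise product (chi_0 * chi_1)(C) = chi_0(C) * chi_1(C):
  {0}: (1)*(1), {1}: (1)*(I), {2}: (1)*(-1), {3}: (1)*(-I)
so (chi_0 * chi_1) takes values
  {0} -> 1, {1} -> I, {2} -> -1, {3} -> -I.
Now take the inner product of this character with each irreducible chi from the table, <chi_0*chi_1, chi> = (1/4) sum_C |C| (chi_0*chi_1)(C) conj(chi(C)):
  <chi_0*chi_1, chi_0> = (1/4)[1*(1)*conj(1) + 1*(I)*conj(1) + 1*(-1)*conj(1) + 1*(-I)*conj(1)]
      = (1/4)[(1) + (I) + (-1) + (-I)] = 0/4 = 0
  <chi_0*chi_1, chi_1> = (1/4)[1*(1)*conj(1) + 1*(I)*conj(I) + 1*(-1)*conj(-1) + 1*(-I)*conj(-I)]
      = (1/4)[(1) + (1) + (1) + (1)] = 4/4 = 1
  <chi_0*chi_1, chi_2> = (1/4)[1*(1)*conj(1) + 1*(I)*conj(-1) + 1*(-1)*conj(1) + 1*(-I)*conj(-1)]
      = (1/4)[(1) + (-I) + (-1) + (I)] = 0/4 = 0
  <chi_0*chi_1, chi_3> = (1/4)[1*(1)*conj(1) + 1*(I)*conj(-I) + 1*(-1)*conj(-1) + 1*(-I)*conj(I)]
      = (1/4)[(1) + (-1) + (1) + (-1)] = 0/4 = 0
(Exp terms are combined using exp(i*s)*conj(exp(i*t)) = exp(i*(s-t)), and sums of them are collapsed using the identity that for every m > 1 the m distinct m-th roots of unity sum to 0, e.g. 1 + exp(2*I*pi/3) + exp(-2*I*pi/3) = 0.)
Hence the multiplicities are chi_1: 1. Dimension check: dim(chi_0)*dim(chi_1) = 1*1 = 1 and sum (mult * dim) = 1*1 = 1.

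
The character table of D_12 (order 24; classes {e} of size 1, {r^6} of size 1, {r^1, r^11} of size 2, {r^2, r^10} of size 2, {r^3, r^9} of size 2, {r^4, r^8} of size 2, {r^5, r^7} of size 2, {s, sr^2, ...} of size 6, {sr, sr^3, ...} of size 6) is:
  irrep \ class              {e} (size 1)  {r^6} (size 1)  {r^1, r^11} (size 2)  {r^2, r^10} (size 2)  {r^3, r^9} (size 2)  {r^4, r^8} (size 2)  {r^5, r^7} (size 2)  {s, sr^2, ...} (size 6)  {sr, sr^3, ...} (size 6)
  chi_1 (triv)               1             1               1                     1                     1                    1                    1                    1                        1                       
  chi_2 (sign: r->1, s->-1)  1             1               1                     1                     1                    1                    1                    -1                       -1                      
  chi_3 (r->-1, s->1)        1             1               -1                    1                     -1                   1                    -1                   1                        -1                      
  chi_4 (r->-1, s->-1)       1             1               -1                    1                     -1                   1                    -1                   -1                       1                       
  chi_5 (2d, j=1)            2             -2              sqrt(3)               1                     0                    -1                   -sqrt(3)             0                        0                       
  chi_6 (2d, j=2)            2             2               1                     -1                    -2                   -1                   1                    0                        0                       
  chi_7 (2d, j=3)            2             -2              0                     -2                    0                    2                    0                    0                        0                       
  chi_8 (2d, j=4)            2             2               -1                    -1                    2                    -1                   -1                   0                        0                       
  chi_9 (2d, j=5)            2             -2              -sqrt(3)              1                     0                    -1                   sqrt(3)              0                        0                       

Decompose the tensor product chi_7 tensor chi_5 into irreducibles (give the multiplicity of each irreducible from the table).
chi_7 tensor chi_5 = chi_6 + chi_8 (all other irreducibles have multiplicity 0).

Why: The character of a tensor product is the pointwise product (chi_7 * chi_5)(C) = chi_7(C) * chi_5(C):
  {e}: (2)*(2), {r^6}: (-2)*(-2), {r^1, r^11}: (0)*(sqrt(3)), {r^2, r^10}: (-2)*(1), {r^3, r^9}: (0)*(0), {r^4, r^8}: (2)*(-1), {r^5, r^7}: (0)*(-sqrt(3)), {s, sr^2, ...}: (0)*(0), {sr, sr^3, ...}: (0)*(0)
so (chi_7 * chi_5) takes values
  {e} -> 4, {r^6} -> 4, {r^1, r^11} -> 0, {r^2, r^10} -> -2, {r^3, r^9} -> 0, {r^4, r^8} -> -2, {r^5, r^7} -> 0, {s, sr^2, ...} -> 0, {sr, sr^3, ...} -> 0.
Now take the inner product of this character with each irreducible chi from the table, <chi_7*chi_5, chi> = (1/24) sum_C |C| (chi_7*chi_5)(C) conj(chi(C)):
  <chi_7*chi_5, chi_1> = (1/24)[1*(4)*conj(1) + 1*(4)*conj(1) + 2*(0)*conj(1) + 2*(-2)*conj(1) + 2*(0)*conj(1) + 2*(-2)*conj(1) + 2*(0)*conj(1) + 6*(0)*conj(1) + 6*(0)*conj(1)]
      = (1/24)[(4) + (4) + (0) + (-4) + (0) + (-4) + (0) + (0) + (0)] = 0/24 = 0
  <chi_7*chi_5, chi_2> = (1/24)[1*(4)*conj(1) + 1*(4)*conj(1) + 2*(0)*conj(1) + 2*(-2)*conj(1) + 2*(0)*conj(1) + 2*(-2)*conj(1) + 2*(0)*conj(1) + 6*(0)*conj(-1) + 6*(0)*conj(-1)]
      = (1/24)[(4) + (4) + (0) + (-4) + (0) + (-4) + (0) + (0) + (0)] = 0/24 = 0
  <chi_7*chi_5, chi_3> = (1/24)[1*(4)*conj(1) + 1*(4)*conj(1) + 2*(0)*conj(-1) + 2*(-2)*conj(1) + 2*(0)*conj(-1) + 2*(-2)*conj(1) + 2*(0)*conj(-1) + 6*(0)*conj(1) + 6*(0)*conj(-1)]
      = (1/24)[(4) + (4) + (0) + (-4) + (0) + (-4) + (0) + (0) + (0)] = 0/24 = 0
  <chi_7*chi_5, chi_4> = (1/24)[1*(4)*conj(1) + 1*(4)*conj(1) + 2*(0)*conj(-1) + 2*(-2)*conj(1) + 2*(0)*conj(-1) + 2*(-2)*conj(1) + 2*(0)*conj(-1) + 6*(0)*conj(-1) + 6*(0)*conj(1)]
      = (1/24)[(4) + (4) + (0) + (-4) + (0) + (-4) + (0) + (0) + (0)] = 0/24 = 0
  <chi_7*chi_5, chi_5> = (1/24)[1*(4)*conj(2) + 1*(4)*conj(-2) + 2*(0)*conj(sqrt(3)) + 2*(-2)*conj(1) + 2*(0)*conj(0) + 2*(-2)*conj(-1) + 2*(0)*conj(-sqrt(3)) + 6*(0)*conj(0) + 6*(0)*conj(0)]
      = (1/24)[(8) + (-8) + (0) + (-4) + (0) + (4) + (0) + (0) + (0)] = 0/24 = 0
  <chi_7*chi_5, chi_6> = (1/24)[1*(4)*conj(2) + 1*(4)*conj(2) + 2*(0)*conj(1) + 2*(-2)*conj(-1) + 2*(0)*conj(-2) + 2*(-2)*conj(-1) + 2*(0)*conj(1) + 6*(0)*conj(0) + 6*(0)*conj(0)]
      = (1/24)[(8) + (8) + (0) + (4) + (0) + (4) + (0) + (0) + (0)] = 24/24 = 1
  <chi_7*chi_5, chi_7> = (1/24)[1*(4)*conj(2) + 1*(4)*conj(-2) + 2*(0)*conj(0) + 2*(-2)*conj(-2) + 2*(0)*conj(0) + 2*(-2)*conj(2) + 2*(0)*conj(0) + 6*(0)*conj(0) + 6*(0)*conj(0)]
      = (1/24)[(8) + (-8) + (0) + (8) + (0) + (-8) + (0) + (0) + (0)] = 0/24 = 0
  <chi_7*chi_5, chi_8> = (1/24)[1*(4)*conj(2) + 1*(4)*conj(2) + 2*(0)*conj(-1) + 2*(-2)*conj(-1) + 2*(0)*conj(2) + 2*(-2)*conj(-1) + 2*(0)*conj(-1) + 6*(0)*conj(0) + 6*(0)*conj(0)]
      = (1/24)[(8) + (8) + (0) + (4) + (0) + (4) + (0) + (0) + (0)] = 24/24 = 1
  <chi_7*chi_5, chi_9> = (1/24)[1*(4)*conj(2) + 1*(4)*conj(-2) + 2*(0)*conj(-sqrt(3)) + 2*(-2)*conj(1) + 2*(0)*conj(0) + 2*(-2)*conj(-1) + 2*(0)*conj(sqrt(3)) + 6*(0)*conj(0) + 6*(0)*conj(0)]
      = (1/24)[(8) + (-8) + (0) + (-4) + (0) + (4) + (0) + (0) + (0)] = 0/24 = 0
Hence the multiplicities are chi_6: 1, chi_8: 1. Dimension check: dim(chi_7)*dim(chi_5) = 2*2 = 4 and sum (mult * dim) = 1*2 + 1*2 = 4.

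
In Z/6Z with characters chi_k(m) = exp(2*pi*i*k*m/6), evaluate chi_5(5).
chi_5(5) = zeta_6^25 = exp(I*pi/3)

Proof sketch: chi_5(5) = zeta_6^(5*5) = zeta_6^25. Since zeta_6^6 = 1, this equals zeta_6^1 = exp(2*pi*i*1/6) = exp(I*pi/3).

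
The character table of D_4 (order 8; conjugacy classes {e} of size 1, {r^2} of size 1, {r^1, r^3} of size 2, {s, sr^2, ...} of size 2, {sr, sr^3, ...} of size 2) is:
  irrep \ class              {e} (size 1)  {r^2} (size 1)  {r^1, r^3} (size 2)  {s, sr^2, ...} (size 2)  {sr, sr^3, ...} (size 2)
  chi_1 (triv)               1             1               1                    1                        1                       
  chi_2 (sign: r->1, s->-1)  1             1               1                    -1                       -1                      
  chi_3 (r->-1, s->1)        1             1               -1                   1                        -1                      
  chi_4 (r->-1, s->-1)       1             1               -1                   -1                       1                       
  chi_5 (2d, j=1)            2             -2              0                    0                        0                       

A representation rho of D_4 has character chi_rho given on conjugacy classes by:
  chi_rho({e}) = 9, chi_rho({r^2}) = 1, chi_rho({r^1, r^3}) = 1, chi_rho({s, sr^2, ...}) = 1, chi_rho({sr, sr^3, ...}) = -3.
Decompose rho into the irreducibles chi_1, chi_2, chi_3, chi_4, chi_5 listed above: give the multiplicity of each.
Multiplicities: chi_1: 1, chi_2: 2, chi_3: 2, chi_4: 0, chi_5: 2.

Justification: Use <chi_rho, chi> = (1/|G|) sum_C |C| * chi_rho(C) * conj(chi(C)) with |G| = 8 for each irreducible chi in the table:
  <chi_rho, chi_1> = (1/8)[1*(9)*conj(1) + 1*(1)*conj(1) + 2*(1)*conj(1) + 2*(1)*conj(1) + 2*(-3)*conj(1)]
      = (1/8)[(9) + (1) + (2) + (2) + (-6)] = 8/8 = 1
  <chi_rho, chi_2> = (1/8)[1*(9)*conj(1) + 1*(1)*conj(1) + 2*(1)*conj(1) + 2*(1)*conj(-1) + 2*(-3)*conj(-1)]
      = (1/8)[(9) + (1) + (2) + (-2) + (6)] = 16/8 = 2
  <chi_rho, chi_3> = (1/8)[1*(9)*conj(1) + 1*(1)*conj(1) + 2*(1)*conj(-1) + 2*(1)*conj(1) + 2*(-3)*conj(-1)]
      = (1/8)[(9) + (1) + (-2) + (2) + (6)] = 16/8 = 2
  <chi_rho, chi_4> = (1/8)[1*(9)*conj(1) + 1*(1)*conj(1) + 2*(1)*conj(-1) + 2*(1)*conj(-1) + 2*(-3)*conj(1)]
      = (1/8)[(9) + (1) + (-2) + (-2) + (-6)] = 0/8 = 0
  <chi_rho, chi_5> = (1/8)[1*(9)*conj(2) + 1*(1)*conj(-2) + 2*(1)*conj(0) + 2*(1)*conj(0) + 2*(-3)*conj(0)]
      = (1/8)[(18) + (-2) + (0) + (0) + (0)] = 16/8 = 2
Dimension check: dim(rho) = sum (mult * dim) = 1*1 + 2*1 + 2*1 + 0*1 + 2*2 = 9 = chi_rho(e) = 9.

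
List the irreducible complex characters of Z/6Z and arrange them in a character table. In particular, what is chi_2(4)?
Character table of Z/6Z (irreps indexed chi_0,...,chi_5 with chi_k(m) = zeta_6^(k*m), zeta_6 = exp(2*pi*i/6)):
  irrep \ class  {0} (size 1)  {1} (size 1)    {2} (size 1)    {3} (size 1)  {4} (size 1)    {5} (size 1)  
  chi_0          1             1               1               1             1               1             
  chi_1          1             exp(I*pi/3)     exp(2*I*pi/3)   -1            exp(-2*I*pi/3)  exp(-I*pi/3)  
  chi_2          1             exp(2*I*pi/3)   exp(-2*I*pi/3)  1             exp(2*I*pi/3)   exp(-2*I*pi/3)
  chi_3          1             -1              1               -1            1               -1            
  chi_4          1             exp(-2*I*pi/3)  exp(2*I*pi/3)   1             exp(-2*I*pi/3)  exp(2*I*pi/3) 
  chi_5          1             exp(-I*pi/3)    exp(-2*I*pi/3)  -1            exp(2*I*pi/3)   exp(I*pi/3)   

Spot check: chi_2(4) = zeta_6^(2*4) = zeta_6^8 = exp(2*I*pi/3).

Working: Z/6Z is abelian, so all 6 irreducible complex representations are 1-dimensional. They are given by chi_k(m) = zeta_6^(k*m) for k = 0,...,5. Row orthogonality: sum_m chi_k(m) conj(chi_l(m)) = 6 * [k = l].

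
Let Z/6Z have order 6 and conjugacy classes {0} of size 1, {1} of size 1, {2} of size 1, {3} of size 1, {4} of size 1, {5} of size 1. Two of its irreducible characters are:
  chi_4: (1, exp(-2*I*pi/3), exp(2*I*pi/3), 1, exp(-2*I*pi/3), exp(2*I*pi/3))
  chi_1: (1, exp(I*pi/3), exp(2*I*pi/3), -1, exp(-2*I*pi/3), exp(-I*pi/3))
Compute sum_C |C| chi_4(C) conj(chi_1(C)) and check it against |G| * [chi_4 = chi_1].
Sum = 0; so <chi_4, chi_1> = 0 (distinct irreducibles are orthogonal).

Details: Compute term by term over conjugacy classes (|C| * chi_4(C) * conj(chi_1(C))):
  1*(1)*conj(1) + 1*(exp(-2*I*pi/3))*conj(exp(I*pi/3)) + 1*(exp(2*I*pi/3))*conj(exp(2*I*pi/3)) + 1*(1)*conj(-1) + 1*(exp(-2*I*pi/3))*conj(exp(-2*I*pi/3)) + 1*(exp(2*I*pi/3))*conj(exp(-I*pi/3))
  = (1) + (-1) + (1) + (-1) + (1) + (-1)
  = 0.
(Exp terms are combined using exp(i*s)*conj(exp(i*t)) = exp(i*(s-t)), and sums of them are collapsed using the identity that for every m > 1 the m distinct m-th roots of unity sum to 0, e.g. 1 + exp(2*I*pi/3) + exp(-2*I*pi/3) = 0.)
Dividing by |G| = 6 gives 0/6 = 0, matching the row-orthogonality relation <chi_4, chi_1> = [chi_4 = chi_1].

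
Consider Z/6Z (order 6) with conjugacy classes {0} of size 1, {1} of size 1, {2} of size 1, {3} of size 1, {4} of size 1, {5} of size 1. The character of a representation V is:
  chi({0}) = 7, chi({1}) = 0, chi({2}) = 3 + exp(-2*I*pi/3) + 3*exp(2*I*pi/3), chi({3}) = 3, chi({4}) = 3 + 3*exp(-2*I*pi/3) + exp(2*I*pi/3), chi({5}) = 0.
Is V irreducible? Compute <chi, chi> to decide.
Not irreducible (reducible): <chi, chi> = 11 > 1.

<chi, chi> = (1/|G|) sum_C |C| * |chi(C)|^2 = (1/6)[1*|7|^2 + 1*|0|^2 + 1*|3 + exp(-2*I*pi/3) + 3*exp(2*I*pi/3)|^2 + 1*|3|^2 + 1*|3 + 3*exp(-2*I*pi/3) + exp(2*I*pi/3)|^2 + 1*|0|^2]
  = (1/6)[(49) + (0) + (4) + (9) + (4) + (0)] = 66/6 = 11.
(Exp terms are combined using exp(i*s)*conj(exp(i*t)) = exp(i*(s-t)), and sums of them are collapsed using the identity that for every m > 1 the m distinct m-th roots of unity sum to 0, e.g. 1 + exp(2*I*pi/3) + exp(-2*I*pi/3) = 0.)
A character is irreducible iff <chi, chi> = 1, so this representation is reducible.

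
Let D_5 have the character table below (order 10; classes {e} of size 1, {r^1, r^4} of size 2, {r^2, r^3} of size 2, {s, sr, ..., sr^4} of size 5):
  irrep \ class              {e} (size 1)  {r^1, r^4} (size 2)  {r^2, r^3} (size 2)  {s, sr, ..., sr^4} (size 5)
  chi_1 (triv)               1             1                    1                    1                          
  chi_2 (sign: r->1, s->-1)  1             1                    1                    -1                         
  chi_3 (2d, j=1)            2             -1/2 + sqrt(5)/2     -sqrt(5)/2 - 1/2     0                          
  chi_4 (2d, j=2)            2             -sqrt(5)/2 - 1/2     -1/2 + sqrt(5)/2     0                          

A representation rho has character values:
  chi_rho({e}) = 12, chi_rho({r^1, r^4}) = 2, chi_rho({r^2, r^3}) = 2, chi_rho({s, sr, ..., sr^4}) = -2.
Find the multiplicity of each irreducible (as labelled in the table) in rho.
Multiplicities: chi_1: 1, chi_2: 3, chi_3: 2, chi_4: 2.

Details: Use <chi_rho, chi> = (1/|G|) sum_C |C| * chi_rho(C) * conj(chi(C)) with |G| = 10 for each irreducible chi in the table:
  <chi_rho, chi_1> = (1/10)[1*(12)*conj(1) + 2*(2)*conj(1) + 2*(2)*conj(1) + 5*(-2)*conj(1)]
      = (1/10)[(12) + (4) + (4) + (-10)] = 10/10 = 1
  <chi_rho, chi_2> = (1/10)[1*(12)*conj(1) + 2*(2)*conj(1) + 2*(2)*conj(1) + 5*(-2)*conj(-1)]
      = (1/10)[(12) + (4) + (4) + (10)] = 30/10 = 3
  <chi_rho, chi_3> = (1/10)[1*(12)*conj(2) + 2*(2)*conj(-1/2 + sqrt(5)/2) + 2*(2)*conj(-sqrt(5)/2 - 1/2) + 5*(-2)*conj(0)]
      = (1/10)[(24) + (-2 + 2*sqrt(5)) + (-2*sqrt(5) - 2) + (0)] = 20/10 = 2
  <chi_rho, chi_4> = (1/10)[1*(12)*conj(2) + 2*(2)*conj(-sqrt(5)/2 - 1/2) + 2*(2)*conj(-1/2 + sqrt(5)/2) + 5*(-2)*conj(0)]
      = (1/10)[(24) + (-2*sqrt(5) - 2) + (-2 + 2*sqrt(5)) + (0)] = 20/10 = 2
Dimension check: dim(rho) = sum (mult * dim) = 1*1 + 3*1 + 2*2 + 2*2 = 12 = chi_rho(e) = 12.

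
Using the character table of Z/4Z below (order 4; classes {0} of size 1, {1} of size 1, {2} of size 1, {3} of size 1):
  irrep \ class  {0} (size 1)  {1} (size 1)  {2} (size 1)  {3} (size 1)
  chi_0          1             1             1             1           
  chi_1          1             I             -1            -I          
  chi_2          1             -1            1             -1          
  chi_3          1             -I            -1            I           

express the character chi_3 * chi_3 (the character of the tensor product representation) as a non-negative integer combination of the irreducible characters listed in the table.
chi_3 tensor chi_3 = chi_2 (all other irreducibles have multiplicity 0).

Working: The character of a tensor product is the pointwise product (chi_3 * chi_3)(C) = chi_3(C) * chi_3(C):
  {0}: (1)*(1), {1}: (-I)*(-I), {2}: (-1)*(-1), {3}: (I)*(I)
so (chi_3 * chi_3) takes values
  {0} -> 1, {1} -> -1, {2} -> 1, {3} -> -1.
Now take the inner product of this character with each irreducible chi from the table, <chi_3*chi_3, chi> = (1/4) sum_C |C| (chi_3*chi_3)(C) conj(chi(C)):
  <chi_3*chi_3, chi_0> = (1/4)[1*(1)*conj(1) + 1*(-1)*conj(1) + 1*(1)*conj(1) + 1*(-1)*conj(1)]
      = (1/4)[(1) + (-1) + (1) + (-1)] = 0/4 = 0
  <chi_3*chi_3, chi_1> = (1/4)[1*(1)*conj(1) + 1*(-1)*conj(I) + 1*(1)*conj(-1) + 1*(-1)*conj(-I)]
      = (1/4)[(1) + (I) + (-1) + (-I)] = 0/4 = 0
  <chi_3*chi_3, chi_2> = (1/4)[1*(1)*conj(1) + 1*(-1)*conj(-1) + 1*(1)*conj(1) + 1*(-1)*conj(-1)]
      = (1/4)[(1) + (1) + (1) + (1)] = 4/4 = 1
  <chi_3*chi_3, chi_3> = (1/4)[1*(1)*conj(1) + 1*(-1)*conj(-I) + 1*(1)*conj(-1) + 1*(-1)*conj(I)]
      = (1/4)[(1) + (-I) + (-1) + (I)] = 0/4 = 0
(Exp terms are combined using exp(i*s)*conj(exp(i*t)) = exp(i*(s-t)), and sums of them are collapsed using the identity that for every m > 1 the m distinct m-th roots of unity sum to 0, e.g. 1 + exp(2*I*pi/3) + exp(-2*I*pi/3) = 0.)
Hence the multiplicities are chi_2: 1. Dimension check: dim(chi_3)*dim(chi_3) = 1*1 = 1 and sum (mult * dim) = 1*1 = 1.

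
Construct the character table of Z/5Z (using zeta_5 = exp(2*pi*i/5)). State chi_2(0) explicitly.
Character table of Z/5Z (irreps indexed chi_0,...,chi_4 with chi_k(m) = zeta_5^(k*m), zeta_5 = exp(2*pi*i/5)):
  irrep \ class  {0} (size 1)  {1} (size 1)    {2} (size 1)    {3} (size 1)    {4} (size 1)  
  chi_0          1             1               1               1               1             
  chi_1          1             exp(2*I*pi/5)   exp(4*I*pi/5)   exp(-4*I*pi/5)  exp(-2*I*pi/5)
  chi_2          1             exp(4*I*pi/5)   exp(-2*I*pi/5)  exp(2*I*pi/5)   exp(-4*I*pi/5)
  chi_3          1             exp(-4*I*pi/5)  exp(2*I*pi/5)   exp(-2*I*pi/5)  exp(4*I*pi/5) 
  chi_4          1             exp(-2*I*pi/5)  exp(-4*I*pi/5)  exp(4*I*pi/5)   exp(2*I*pi/5) 

Spot check: chi_2(0) = zeta_5^(2*0) = zeta_5^0 = 1.

Justification: Z/5Z is abelian, so all 5 irreducible complex representations are 1-dimensional. They are given by chi_k(m) = zeta_5^(k*m) for k = 0,...,4. Row orthogonality: sum_m chi_k(m) conj(chi_l(m)) = 5 * [k = l].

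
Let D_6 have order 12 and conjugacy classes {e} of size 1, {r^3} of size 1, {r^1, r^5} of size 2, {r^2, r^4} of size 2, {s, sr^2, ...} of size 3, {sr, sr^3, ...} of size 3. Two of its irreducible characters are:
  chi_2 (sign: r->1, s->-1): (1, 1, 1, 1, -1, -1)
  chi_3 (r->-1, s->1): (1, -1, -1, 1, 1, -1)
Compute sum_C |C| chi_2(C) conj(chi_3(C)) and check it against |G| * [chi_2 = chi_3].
Sum = 0; so <chi_2, chi_3> = 0 (distinct irreducibles are orthogonal).

Explanation: Compute term by term over conjugacy classes (|C| * chi_2(C) * conj(chi_3(C))):
  1*(1)*conj(1) + 1*(1)*conj(-1) + 2*(1)*conj(-1) + 2*(1)*conj(1) + 3*(-1)*conj(1) + 3*(-1)*conj(-1)
  = (1) + (-1) + (-2) + (2) + (-3) + (3)
  = 0.
Dividing by |G| = 12 gives 0/12 = 0, matching the row-orthogonality relation <chi_2, chi_3> = [chi_2 = chi_3].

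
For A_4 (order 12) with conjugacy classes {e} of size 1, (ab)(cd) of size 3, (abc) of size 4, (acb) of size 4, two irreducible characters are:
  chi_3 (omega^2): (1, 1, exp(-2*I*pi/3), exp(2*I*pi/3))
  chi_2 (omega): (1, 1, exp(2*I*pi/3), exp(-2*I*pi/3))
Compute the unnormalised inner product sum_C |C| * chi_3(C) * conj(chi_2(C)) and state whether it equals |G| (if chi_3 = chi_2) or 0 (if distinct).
Sum = 0; so <chi_3, chi_2> = 0 (distinct irreducibles are orthogonal).

Working: Compute term by term over conjugacy classes (|C| * chi_3(C) * conj(chi_2(C))):
  1*(1)*conj(1) + 3*(1)*conj(1) + 4*(exp(-2*I*pi/3))*conj(exp(2*I*pi/3)) + 4*(exp(2*I*pi/3))*conj(exp(-2*I*pi/3))
  = (1) + (3) + (4*exp(2*I*pi/3)) + (4*exp(-2*I*pi/3))
  = 0.
(Exp terms are combined using exp(i*s)*conj(exp(i*t)) = exp(i*(s-t)), and sums of them are collapsed using the identity that for every m > 1 the m distinct m-th roots of unity sum to 0, e.g. 1 + exp(2*I*pi/3) + exp(-2*I*pi/3) = 0.)
Dividing by |G| = 12 gives 0/12 = 0, matching the row-orthogonality relation <chi_3, chi_2> = [chi_3 = chi_2].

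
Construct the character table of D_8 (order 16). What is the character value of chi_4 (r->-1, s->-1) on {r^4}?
Conjugacy classes: {e} of size 1, {r^4} of size 1, {r^1, r^7} of size 2, {r^2, r^6} of size 2, {r^3, r^5} of size 2, {s, sr^2, ...} of size 4, {sr, sr^3, ...} of size 4.
Character table:
  irrep \ class              {e} (size 1)  {r^4} (size 1)  {r^1, r^7} (size 2)  {r^2, r^6} (size 2)  {r^3, r^5} (size 2)  {s, sr^2, ...} (size 4)  {sr, sr^3, ...} (size 4)
  chi_1 (triv)               1             1               1                    1                    1                    1                        1                       
  chi_2 (sign: r->1, s->-1)  1             1               1                    1                    1                    -1                       -1                      
  chi_3 (r->-1, s->1)        1             1               -1                   1                    -1                   1                        -1                      
  chi_4 (r->-1, s->-1)       1             1               -1                   1                    -1                   -1                       1                       
  chi_5 (2d, j=1)            2             -2              sqrt(2)              0                    -sqrt(2)             0                        0                       
  chi_6 (2d, j=2)            2             2               0                    -2                   0                    0                        0                       
  chi_7 (2d, j=3)            2             -2              -sqrt(2)             0                    sqrt(2)              0                        0                       

Spot check: chi_4 (r->-1, s->-1) on {r^4} = 1.

Derivation: D_8 has order 2*8 = 16 with 7 conjugacy classes, hence 7 irreducibles. Sum of squared dims 1 + 1 + 1 + 1 + 4 + 4 + 4 = 16 = |G|. Linear characters come from the abelianisation; the 2-dimensional irreps have character r^k -> 2*cos(2*pi*j*k/8), reflections -> 0.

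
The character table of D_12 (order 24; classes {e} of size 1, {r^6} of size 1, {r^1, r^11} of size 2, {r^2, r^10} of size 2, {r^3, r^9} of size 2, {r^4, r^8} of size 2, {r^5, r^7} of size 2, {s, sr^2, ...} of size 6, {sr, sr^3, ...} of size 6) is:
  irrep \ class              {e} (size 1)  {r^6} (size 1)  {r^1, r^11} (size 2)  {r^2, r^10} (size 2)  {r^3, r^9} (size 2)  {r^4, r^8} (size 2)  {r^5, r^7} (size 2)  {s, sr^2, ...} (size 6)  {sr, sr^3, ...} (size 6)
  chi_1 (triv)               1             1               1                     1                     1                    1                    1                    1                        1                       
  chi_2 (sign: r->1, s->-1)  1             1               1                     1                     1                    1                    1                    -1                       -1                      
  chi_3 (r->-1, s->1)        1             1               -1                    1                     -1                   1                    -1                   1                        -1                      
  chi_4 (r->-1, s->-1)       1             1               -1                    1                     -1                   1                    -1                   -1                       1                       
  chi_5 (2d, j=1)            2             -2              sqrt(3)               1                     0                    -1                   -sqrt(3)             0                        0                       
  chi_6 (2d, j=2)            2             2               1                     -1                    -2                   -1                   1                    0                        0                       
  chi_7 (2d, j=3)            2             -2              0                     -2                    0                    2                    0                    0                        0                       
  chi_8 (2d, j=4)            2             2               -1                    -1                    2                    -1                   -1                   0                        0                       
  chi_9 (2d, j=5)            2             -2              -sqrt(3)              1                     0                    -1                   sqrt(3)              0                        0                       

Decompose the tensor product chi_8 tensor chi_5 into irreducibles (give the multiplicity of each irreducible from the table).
chi_8 tensor chi_5 = chi_7 + chi_9 (all other irreducibles have multiplicity 0).

Derivation: The character of a tensor product is the pointwise product (chi_8 * chi_5)(C) = chi_8(C) * chi_5(C):
  {e}: (2)*(2), {r^6}: (2)*(-2), {r^1, r^11}: (-1)*(sqrt(3)), {r^2, r^10}: (-1)*(1), {r^3, r^9}: (2)*(0), {r^4, r^8}: (-1)*(-1), {r^5, r^7}: (-1)*(-sqrt(3)), {s, sr^2, ...}: (0)*(0), {sr, sr^3, ...}: (0)*(0)
so (chi_8 * chi_5) takes values
  {e} -> 4, {r^6} -> -4, {r^1, r^11} -> -sqrt(3), {r^2, r^10} -> -1, {r^3, r^9} -> 0, {r^4, r^8} -> 1, {r^5, r^7} -> sqrt(3), {s, sr^2, ...} -> 0, {sr, sr^3, ...} -> 0.
Now take the inner product of this character with each irreducible chi from the table, <chi_8*chi_5, chi> = (1/24) sum_C |C| (chi_8*chi_5)(C) conj(chi(C)):
  <chi_8*chi_5, chi_1> = (1/24)[1*(4)*conj(1) + 1*(-4)*conj(1) + 2*(-sqrt(3))*conj(1) + 2*(-1)*conj(1) + 2*(0)*conj(1) + 2*(1)*conj(1) + 2*(sqrt(3))*conj(1) + 6*(0)*conj(1) + 6*(0)*conj(1)]
      = (1/24)[(4) + (-4) + (-2*sqrt(3)) + (-2) + (0) + (2) + (2*sqrt(3)) + (0) + (0)] = 0/24 = 0
  <chi_8*chi_5, chi_2> = (1/24)[1*(4)*conj(1) + 1*(-4)*conj(1) + 2*(-sqrt(3))*conj(1) + 2*(-1)*conj(1) + 2*(0)*conj(1) + 2*(1)*conj(1) + 2*(sqrt(3))*conj(1) + 6*(0)*conj(-1) + 6*(0)*conj(-1)]
      = (1/24)[(4) + (-4) + (-2*sqrt(3)) + (-2) + (0) + (2) + (2*sqrt(3)) + (0) + (0)] = 0/24 = 0
  <chi_8*chi_5, chi_3> = (1/24)[1*(4)*conj(1) + 1*(-4)*conj(1) + 2*(-sqrt(3))*conj(-1) + 2*(-1)*conj(1) + 2*(0)*conj(-1) + 2*(1)*conj(1) + 2*(sqrt(3))*conj(-1) + 6*(0)*conj(1) + 6*(0)*conj(-1)]
      = (1/24)[(4) + (-4) + (2*sqrt(3)) + (-2) + (0) + (2) + (-2*sqrt(3)) + (0) + (0)] = 0/24 = 0
  <chi_8*chi_5, chi_4> = (1/24)[1*(4)*conj(1) + 1*(-4)*conj(1) + 2*(-sqrt(3))*conj(-1) + 2*(-1)*conj(1) + 2*(0)*conj(-1) + 2*(1)*conj(1) + 2*(sqrt(3))*conj(-1) + 6*(0)*conj(-1) + 6*(0)*conj(1)]
      = (1/24)[(4) + (-4) + (2*sqrt(3)) + (-2) + (0) + (2) + (-2*sqrt(3)) + (0) + (0)] = 0/24 = 0
  <chi_8*chi_5, chi_5> = (1/24)[1*(4)*conj(2) + 1*(-4)*conj(-2) + 2*(-sqrt(3))*conj(sqrt(3)) + 2*(-1)*conj(1) + 2*(0)*conj(0) + 2*(1)*conj(-1) + 2*(sqrt(3))*conj(-sqrt(3)) + 6*(0)*conj(0) + 6*(0)*conj(0)]
      = (1/24)[(8) + (8) + (-6) + (-2) + (0) + (-2) + (-6) + (0) + (0)] = 0/24 = 0
  <chi_8*chi_5, chi_6> = (1/24)[1*(4)*conj(2) + 1*(-4)*conj(2) + 2*(-sqrt(3))*conj(1) + 2*(-1)*conj(-1) + 2*(0)*conj(-2) + 2*(1)*conj(-1) + 2*(sqrt(3))*conj(1) + 6*(0)*conj(0) + 6*(0)*conj(0)]
      = (1/24)[(8) + (-8) + (-2*sqrt(3)) + (2) + (0) + (-2) + (2*sqrt(3)) + (0) + (0)] = 0/24 = 0
  <chi_8*chi_5, chi_7> = (1/24)[1*(4)*conj(2) + 1*(-4)*conj(-2) + 2*(-sqrt(3))*conj(0) + 2*(-1)*conj(-2) + 2*(0)*conj(0) + 2*(1)*conj(2) + 2*(sqrt(3))*conj(0) + 6*(0)*conj(0) + 6*(0)*conj(0)]
      = (1/24)[(8) + (8) + (0) + (4) + (0) + (4) + (0) + (0) + (0)] = 24/24 = 1
  <chi_8*chi_5, chi_8> = (1/24)[1*(4)*conj(2) + 1*(-4)*conj(2) + 2*(-sqrt(3))*conj(-1) + 2*(-1)*conj(-1) + 2*(0)*conj(2) + 2*(1)*conj(-1) + 2*(sqrt(3))*conj(-1) + 6*(0)*conj(0) + 6*(0)*conj(0)]
      = (1/24)[(8) + (-8) + (2*sqrt(3)) + (2) + (0) + (-2) + (-2*sqrt(3)) + (0) + (0)] = 0/24 = 0
  <chi_8*chi_5, chi_9> = (1/24)[1*(4)*conj(2) + 1*(-4)*conj(-2) + 2*(-sqrt(3))*conj(-sqrt(3)) + 2*(-1)*conj(1) + 2*(0)*conj(0) + 2*(1)*conj(-1) + 2*(sqrt(3))*conj(sqrt(3)) + 6*(0)*conj(0) + 6*(0)*conj(0)]
      = (1/24)[(8) + (8) + (6) + (-2) + (0) + (-2) + (6) + (0) + (0)] = 24/24 = 1
Hence the multiplicities are chi_7: 1, chi_9: 1. Dimension check: dim(chi_8)*dim(chi_5) = 2*2 = 4 and sum (mult * dim) = 1*2 + 1*2 = 4.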